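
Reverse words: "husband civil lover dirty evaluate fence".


Original: "husband civil lover dirty evaluate fence"
Words (1..n): husband | civil | lover | dirty | evaluate | fence
Reversed (n..1): fence | evaluate | dirty | lover | civil | husband
Result = "fence evaluate dirty lover civil husband"


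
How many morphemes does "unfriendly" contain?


Word: "unfriendly"
Morphemes: un- / friend / -ly
Each morpheme carries meaning
= 3 morphemes


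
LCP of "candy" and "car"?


Word 1: "candy"
Word 2: "car"
Comparing from start:
  Pos 0: 'c' == 'c'
  Pos 1: 'a' == 'a'
  Pos 2: 'n' != 'r' (stop)
LCP = "ca" (length 2)


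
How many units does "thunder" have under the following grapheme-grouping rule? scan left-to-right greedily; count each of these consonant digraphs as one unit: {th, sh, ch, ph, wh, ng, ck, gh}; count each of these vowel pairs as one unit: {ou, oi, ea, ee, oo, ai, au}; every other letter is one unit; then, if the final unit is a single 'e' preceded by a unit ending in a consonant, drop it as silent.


Word: "thunder" (7 letters)
Left-to-right scan:
  [1] 'th' (digraph)
  [2] 'u' (letter)
  [3] 'n' (letter)
  [4] 'd' (letter)
  [5] 'e' (letter)
  [6] 'r' (letter)
Units from scan: 6
Sound units = 6 units


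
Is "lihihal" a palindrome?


Word: "lihihal"
Reversed: "lahihil"
Forward == Backward? lihihal != lahihil
Palindrome = No


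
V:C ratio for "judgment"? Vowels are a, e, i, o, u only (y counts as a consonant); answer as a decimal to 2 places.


Word: "judgment"
Vowels (a,e,i,o,u): 2
Consonants: 6
Ratio = 2/6
= 0.33


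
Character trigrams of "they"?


Word: "they" (length 4)
Number of trigrams = 4 - 3 + 1 = 2
  Position 0: "the"
  Position 1: "hey"
Trigrams = "the", "hey"


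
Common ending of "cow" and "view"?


Word 1: "cow"
Word 2: "view"
Comparing from end:
  Pos -1: 'w' == 'w'
  Pos -2: 'o' != 'e' (stop)
LCS = "w" (length 1)


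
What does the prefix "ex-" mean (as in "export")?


Prefix: ex-
Example: export = ex- + port
Meaning = out / former


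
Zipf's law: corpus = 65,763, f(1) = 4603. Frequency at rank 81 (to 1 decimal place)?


Zipf's law: f(r) = f(1) / r
f(1) = 4603
f(81) = 4603 / 81
= 56.8 occurrences


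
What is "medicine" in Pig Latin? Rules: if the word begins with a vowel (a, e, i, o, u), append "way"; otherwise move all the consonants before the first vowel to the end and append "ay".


Word: "medicine"
Starts with consonant(s) → move to end, add 'ay'
Consonant cluster: "m"
Pig Latin = "edicinemay"


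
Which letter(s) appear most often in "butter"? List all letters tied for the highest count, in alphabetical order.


Word: "butter"
Letter counts:
  'b': 1
  'e': 1
  'r': 1
  't': 2
  'u': 1
Maximum count = 2
Most frequent = 't' (2 times each)


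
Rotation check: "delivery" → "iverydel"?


Word: "delivery", Candidate: "iverydel"
Method: check if candidate is substring of word+word
"deliverydelivery" contains "iverydel"? Yes
Is rotation = Yes


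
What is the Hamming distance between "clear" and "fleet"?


Comparing character by character (same length = 5):
  Pos 0: 'c' vs 'f' !=
  Pos 1: 'l' vs 'l' =
  Pos 2: 'e' vs 'e' =
  Pos 3: 'a' vs 'e' !=
  Pos 4: 'r' vs 't' !=
Hamming distance = 3


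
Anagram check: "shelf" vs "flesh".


Word 1: "shelf" → sorted: efhls
Word 2: "flesh" → sorted: efhls
Same letters? efhls == efhls
Anagram = Yes


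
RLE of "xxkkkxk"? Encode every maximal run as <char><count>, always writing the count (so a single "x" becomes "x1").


String: "xxkkkxk"
Scanning for consecutive runs:
  'x' x 2
  'k' x 3
  'x' x 1
  'k' x 1
RLE = "x2k3x1k1"


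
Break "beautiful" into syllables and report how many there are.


Word: "beautiful"
Syllable breakdown: beau / ti / ful
Counting: 3 parts
= 3 syllables


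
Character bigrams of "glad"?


Word: "glad" (length 4)
Number of bigrams = 4 - 2 + 1 = 3
  Position 0: "gl"
  Position 1: "la"
  Position 2: "ad"
Bigrams = "gl", "la", "ad"


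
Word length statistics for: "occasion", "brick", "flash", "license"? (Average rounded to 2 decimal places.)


Lengths: "occasion"=8, "brick"=5, "flash"=5, "license"=7
Sum = 25, Count = 4
Average = 25/4 = 6.25
= avg=6.25, min=5, max=8


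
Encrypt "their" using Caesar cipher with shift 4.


Word: "their"
Shift: 4
Each letter → (letter + shift) mod 26:
  't' (19) + 4 = 23 → 'x'
  'h' (7) + 4 = 11 → 'l'
  'e' (4) + 4 = 8 → 'i'
  'i' (8) + 4 = 12 → 'm'
  'r' (17) + 4 = 21 → 'v'
Result = "xlimv"


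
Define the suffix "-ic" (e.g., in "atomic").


Suffix: -ic
Example: atomic (atom + -ic)
Meaning = relating to


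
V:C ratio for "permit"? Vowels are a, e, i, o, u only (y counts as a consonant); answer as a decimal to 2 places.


Word: "permit"
Vowels (a,e,i,o,u): 2
Consonants: 4
Ratio = 2/4
= 0.50


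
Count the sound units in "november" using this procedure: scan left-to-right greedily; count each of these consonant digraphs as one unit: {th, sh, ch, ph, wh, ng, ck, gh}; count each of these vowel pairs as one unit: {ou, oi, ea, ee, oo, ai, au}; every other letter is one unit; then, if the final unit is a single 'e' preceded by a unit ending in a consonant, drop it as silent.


Word: "november" (8 letters)
Left-to-right scan:
  1. 'n' (letter)
  2. 'o' (letter)
  3. 'v' (letter)
  4. 'e' (letter)
  5. 'm' (letter)
  6. 'b' (letter)
  7. 'e' (letter)
  8. 'r' (letter)
Units from scan: 8
Sound units = 8 units


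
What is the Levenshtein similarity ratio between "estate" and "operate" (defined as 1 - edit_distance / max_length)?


Word 1: "estate" (length 6)
Word 2: "operate" (length 7)
One optimal edit sequence:
  1. insert 'o'  (+1)
  2. substitute 'e' -> 'p'  (+1)
  3. substitute 's' -> 'e'  (+1)
  4. substitute 't' -> 'r'  (+1)
  5. keep 'a'
  6. keep 't'
  7. keep 'e'
Edit distance = 4
Max length = max(6, 7) = 7
Similarity = 1 - 4/7
= 0.4286


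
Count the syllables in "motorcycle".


Word: "motorcycle"
Syllable breakdown: mo-tor-cy-cle
Counting: 4 parts
= 4 syllables


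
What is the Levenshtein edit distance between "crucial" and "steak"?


Word 1: "crucial" (length 7)
Word 2: "steak" (length 5)
One optimal edit sequence (insert/delete/substitute each cost 1):
  1. delete 'c'  (+1)
  2. delete 'r'  (+1)
  3. substitute 'u' -> 's'  (+1)
  4. substitute 'c' -> 't'  (+1)
  5. substitute 'i' -> 'e'  (+1)
  6. keep 'a'
  7. substitute 'l' -> 'k'  (+1)
Total edit operations: 6
Edit distance = 6


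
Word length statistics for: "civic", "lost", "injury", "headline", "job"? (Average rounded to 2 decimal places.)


Lengths: "civic"=5, "lost"=4, "injury"=6, "headline"=8, "job"=3
Sum = 26, Count = 5
Average = 26/5 = 5.20
= avg=5.20, min=3, max=8


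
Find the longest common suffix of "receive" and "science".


Word 1: "receive"
Word 2: "science"
Comparing from end:
  Pos -1: 'e' == 'e'
  Pos -2: 'v' != 'c' (stop)
LCS = "e" (length 1)


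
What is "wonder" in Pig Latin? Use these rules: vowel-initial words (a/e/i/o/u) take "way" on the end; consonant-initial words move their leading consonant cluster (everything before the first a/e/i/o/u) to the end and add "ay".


Word: "wonder"
Starts with consonant(s) → move to end, add 'ay'
Consonant cluster: "w"
Pig Latin = "onderway"


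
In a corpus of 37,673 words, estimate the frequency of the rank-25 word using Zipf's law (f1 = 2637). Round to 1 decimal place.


Zipf's law: f(r) = f(1) / r
f(1) = 2637
f(25) = 2637 / 25
= 105.5 occurrences


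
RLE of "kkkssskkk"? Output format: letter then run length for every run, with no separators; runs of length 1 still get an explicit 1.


String: "kkkssskkk"
Scanning for consecutive runs:
  'k' x 3
  's' x 3
  'k' x 3
RLE = "k3s3k3"


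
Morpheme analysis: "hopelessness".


Word: "hopelessness"
Morphemes: hope | -less | -ness
Each morpheme carries meaning
= 3 morphemes


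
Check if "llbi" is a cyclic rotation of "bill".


Word: "bill", Candidate: "llbi"
Method: check if candidate is substring of word+word
"billbill" contains "llbi"? Yes
Is rotation = Yes


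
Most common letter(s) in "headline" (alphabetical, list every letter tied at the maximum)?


Word: "headline"
Letter counts:
  'a': 1
  'd': 1
  'e': 2
  'h': 1
  'i': 1
  'l': 1
  'n': 1
Maximum count = 2
Most frequent = 'e' (2 times each)


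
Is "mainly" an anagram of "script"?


Word 1: "script" → sorted: ciprst
Word 2: "mainly" → sorted: ailmny
Same letters? ciprst != ailmny
Anagram = No


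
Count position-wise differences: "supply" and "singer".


Comparing character by character (same length = 6):
  Pos 0: 's' vs 's' =
  Pos 1: 'u' vs 'i' !=
  Pos 2: 'p' vs 'n' !=
  Pos 3: 'p' vs 'g' !=
  Pos 4: 'l' vs 'e' !=
  Pos 5: 'y' vs 'r' !=
Hamming distance = 5


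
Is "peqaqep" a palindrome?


Word: "peqaqep"
Reversed: "peqaqep"
Forward == Backward? peqaqep == peqaqep
Palindrome = Yes


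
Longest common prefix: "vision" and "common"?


Word 1: "vision"
Word 2: "common"
Comparing from start:
  Pos 0: 'v' != 'c' (stop)
LCP = "" (length 0)


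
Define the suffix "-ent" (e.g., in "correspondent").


Suffix: -ent
Example: correspondent (correspond + -ent)
Meaning = one who / that which


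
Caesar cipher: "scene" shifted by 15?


Word: "scene"
Shift: 15
Each letter → (letter + shift) mod 26:
  's' (18) + 15 = 7 → 'h'
  'c' (2) + 15 = 17 → 'r'
  'e' (4) + 15 = 19 → 't'
  'n' (13) + 15 = 2 → 'c'
  'e' (4) + 15 = 19 → 't'
Result = "hrtct"


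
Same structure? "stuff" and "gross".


Pattern of "stuff": [0, 1, 2, 3, 3]
Pattern of "gross": [0, 1, 2, 3, 3]
Patterns match
Same pattern = Yes


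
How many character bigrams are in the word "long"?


Word: "long" (length 4)
Number of 2-grams = length - 2 + 1 = 4 - 2 + 1
= 3


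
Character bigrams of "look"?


Word: "look" (length 4)
Number of bigrams = 4 - 2 + 1 = 3
  Position 0: "lo"
  Position 1: "oo"
  Position 2: "ok"
Bigrams = "lo", "oo", "ok"


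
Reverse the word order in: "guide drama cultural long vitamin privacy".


Original: "guide drama cultural long vitamin privacy"
Words (1..n): guide | drama | cultural | long | vitamin | privacy
Reversed (n..1): privacy | vitamin | long | cultural | drama | guide
Result = "privacy vitamin long cultural drama guide"


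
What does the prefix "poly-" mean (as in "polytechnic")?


Prefix: poly-
Example: polytechnic (poly- + technic)
Meaning = many


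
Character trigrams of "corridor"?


Word: "corridor" (length 8)
Number of trigrams = 8 - 3 + 1 = 6
  Position 0: "cor"
  Position 1: "orr"
  Position 2: "rri"
  Position 3: "rid"
  Position 4: "ido"
  Position 5: "dor"
Trigrams = "cor", "orr", "rri", "rid", "ido", "dor"


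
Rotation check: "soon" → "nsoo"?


Word: "soon", Candidate: "nsoo"
Method: check if candidate is substring of word+word
"soonsoon" contains "nsoo"? Yes
Is rotation = Yes


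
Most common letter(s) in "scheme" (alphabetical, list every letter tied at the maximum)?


Word: "scheme"
Letter counts:
  'c': 1
  'e': 2
  'h': 1
  'm': 1
  's': 1
Maximum count = 2
Most frequent = 'e' (2 times each)


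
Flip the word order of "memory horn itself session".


Original: "memory horn itself session"
Words (1..n): memory | horn | itself | session
Reversed (n..1): session | itself | horn | memory
Result = "session itself horn memory"


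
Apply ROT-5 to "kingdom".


Word: "kingdom"
Shift: 5
Each letter → (letter + shift) mod 26:
  'k' (10) + 5 = 15 → 'p'
  'i' (8) + 5 = 13 → 'n'
  'n' (13) + 5 = 18 → 's'
  'g' (6) + 5 = 11 → 'l'
  'd' (3) + 5 = 8 → 'i'
  'o' (14) + 5 = 19 → 't'
  'm' (12) + 5 = 17 → 'r'
Result = "pnslitr"


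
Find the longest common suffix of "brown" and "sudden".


Word 1: "brown"
Word 2: "sudden"
Comparing from end:
  Pos -1: 'n' == 'n'
  Pos -2: 'w' != 'e' (stop)
LCS = "n" (length 1)


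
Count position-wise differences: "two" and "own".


Comparing character by character (same length = 3):
  Pos 0: 't' vs 'o' !=
  Pos 1: 'w' vs 'w' =
  Pos 2: 'o' vs 'n' !=
Hamming distance = 2


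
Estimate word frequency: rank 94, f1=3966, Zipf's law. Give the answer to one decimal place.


Zipf's law: f(r) = f(1) / r
f(1) = 3966
f(94) = 3966 / 94
= 42.2 occurrences


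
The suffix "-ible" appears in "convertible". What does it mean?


Suffix: -ible
Example: convertible (convert + -ible)
Meaning = capable of


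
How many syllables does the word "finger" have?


Word: "finger"
Syllable breakdown: fin · ger
Counting: 2 parts
= 2 syllables


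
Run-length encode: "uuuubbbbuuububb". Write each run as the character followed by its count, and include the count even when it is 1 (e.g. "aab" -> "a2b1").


String: "uuuubbbbuuububb"
Scanning for consecutive runs:
  'u' x 4
  'b' x 4
  'u' x 3
  'b' x 1
  'u' x 1
  'b' x 2
RLE = "u4b4u3b1u1b2"


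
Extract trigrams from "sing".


Word: "sing" (length 4)
Number of trigrams = 4 - 3 + 1 = 2
  Position 0: "sin"
  Position 1: "ing"
Trigrams = "sin", "ing"


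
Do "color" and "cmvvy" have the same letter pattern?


Pattern of "color": [0, 1, 2, 1, 3]
Pattern of "cmvvy": [0, 1, 2, 2, 3]
Patterns do not match
Same pattern = No


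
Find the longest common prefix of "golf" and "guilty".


Word 1: "golf"
Word 2: "guilty"
Comparing from start:
  Pos 0: 'g' == 'g'
  Pos 1: 'o' != 'u' (stop)
LCP = "g" (length 1)


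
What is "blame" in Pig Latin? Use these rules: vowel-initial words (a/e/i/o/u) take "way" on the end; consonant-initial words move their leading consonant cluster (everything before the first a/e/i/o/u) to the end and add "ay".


Word: "blame"
Starts with consonant(s) → move to end, add 'ay'
Consonant cluster: "bl"
Pig Latin = "ameblay"


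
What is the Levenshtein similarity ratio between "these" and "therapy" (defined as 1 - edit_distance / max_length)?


Word 1: "these" (length 5)
Word 2: "therapy" (length 7)
One optimal edit sequence:
  1. keep 't'
  2. keep 'h'
  3. keep 'e'
  4. insert 'r'  (+1)
  5. insert 'a'  (+1)
  6. substitute 's' -> 'p'  (+1)
  7. substitute 'e' -> 'y'  (+1)
Edit distance = 4
Max length = max(5, 7) = 7
Similarity = 1 - 4/7
= 0.4286


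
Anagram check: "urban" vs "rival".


Word 1: "urban" → sorted: abnru
Word 2: "rival" → sorted: ailrv
Same letters? abnru != ailrv
Anagram = No


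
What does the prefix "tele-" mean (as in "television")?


Prefix: tele-
Example: television = tele- + vision
Meaning = distant


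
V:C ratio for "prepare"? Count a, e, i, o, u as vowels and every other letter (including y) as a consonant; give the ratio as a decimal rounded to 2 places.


Word: "prepare"
Vowels (a,e,i,o,u): 3
Consonants: 4
Ratio = 3/4
= 0.75


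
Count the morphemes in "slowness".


Word: "slowness"
Morphemes: slow | -ness
Each morpheme carries meaning
= 2 morphemes


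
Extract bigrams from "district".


Word: "district" (length 8)
Number of bigrams = 8 - 2 + 1 = 7
  Position 0: "di"
  Position 1: "is"
  Position 2: "st"
  Position 3: "tr"
  Position 4: "ri"
  Position 5: "ic"
  Position 6: "ct"
Bigrams = "di", "is", "st", "tr", "ri", "ic", "ct"


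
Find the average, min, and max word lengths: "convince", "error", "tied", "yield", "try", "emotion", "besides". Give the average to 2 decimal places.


Lengths: "convince"=8, "error"=5, "tied"=4, "yield"=5, "try"=3, "emotion"=7, "besides"=7
Sum = 39, Count = 7
Average = 39/7 = 5.57
= avg=5.57, min=3, max=8


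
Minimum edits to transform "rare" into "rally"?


Word 1: "rare" (length 4)
Word 2: "rally" (length 5)
One optimal edit sequence (insert/delete/substitute each cost 1):
  1. keep 'r'
  2. keep 'a'
  3. insert 'l'  (+1)
  4. substitute 'r' -> 'l'  (+1)
  5. substitute 'e' -> 'y'  (+1)
Total edit operations: 3
Edit distance = 3


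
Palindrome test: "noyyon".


Word: "noyyon"
Reversed: "noyyon"
Forward == Backward? noyyon == noyyon
Palindrome = Yes


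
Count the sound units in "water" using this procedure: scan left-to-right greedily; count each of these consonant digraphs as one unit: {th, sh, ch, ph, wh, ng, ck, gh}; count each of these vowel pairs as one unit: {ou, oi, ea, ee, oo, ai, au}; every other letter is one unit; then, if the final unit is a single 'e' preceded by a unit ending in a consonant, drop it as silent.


Word: "water" (5 letters)
Left-to-right scan:
  1. 'w' (letter)
  2. 'a' (letter)
  3. 't' (letter)
  4. 'e' (letter)
  5. 'r' (letter)
Units from scan: 5
Sound units = 5 units


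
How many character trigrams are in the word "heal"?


Word: "heal" (length 4)
Number of 3-grams = length - 3 + 1 = 4 - 3 + 1
= 2


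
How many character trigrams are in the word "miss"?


Word: "miss" (length 4)
Number of 3-grams = length - 3 + 1 = 4 - 3 + 1
= 2


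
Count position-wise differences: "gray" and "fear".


Comparing character by character (same length = 4):
  Pos 0: 'g' vs 'f' !=
  Pos 1: 'r' vs 'e' !=
  Pos 2: 'a' vs 'a' =
  Pos 3: 'y' vs 'r' !=
Hamming distance = 3


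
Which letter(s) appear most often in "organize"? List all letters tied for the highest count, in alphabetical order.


Word: "organize"
Letter counts:
  'a': 1
  'e': 1
  'g': 1
  'i': 1
  'n': 1
  'o': 1
  'r': 1
  'z': 1
Maximum count = 1
Most frequent = 'a', 'e', 'g', 'i', 'n', 'o', 'r', 'z' (1 time each)


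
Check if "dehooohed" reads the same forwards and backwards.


Word: "dehooohed"
Reversed: "dehooohed"
Forward == Backward? dehooohed == dehooohed
Palindrome = Yes


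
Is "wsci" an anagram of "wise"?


Word 1: "wise" → sorted: eisw
Word 2: "wsci" → sorted: cisw
Same letters? eisw != cisw
Anagram = No


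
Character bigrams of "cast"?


Word: "cast" (length 4)
Number of bigrams = 4 - 2 + 1 = 3
  Position 0: "ca"
  Position 1: "as"
  Position 2: "st"
Bigrams = "ca", "as", "st"


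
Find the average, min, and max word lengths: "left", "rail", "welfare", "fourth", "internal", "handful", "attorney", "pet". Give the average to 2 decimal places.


Lengths: "left"=4, "rail"=4, "welfare"=7, "fourth"=6, "internal"=8, "handful"=7, "attorney"=8, "pet"=3
Sum = 47, Count = 8
Average = 47/8 = 5.88
= avg=5.88, min=3, max=8


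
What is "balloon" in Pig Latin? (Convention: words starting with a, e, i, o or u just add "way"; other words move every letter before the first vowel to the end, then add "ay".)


Word: "balloon"
Starts with consonant(s) → move to end, add 'ay'
Consonant cluster: "b"
Pig Latin = "alloonbay"


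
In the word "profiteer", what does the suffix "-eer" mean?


Suffix: -eer
As in: profiteer -> profit + -eer
Meaning = one who is concerned with


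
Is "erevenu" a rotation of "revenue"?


Word: "revenue", Candidate: "erevenu"
Method: check if candidate is substring of word+word
"revenuerevenue" contains "erevenu"? Yes
Is rotation = Yes


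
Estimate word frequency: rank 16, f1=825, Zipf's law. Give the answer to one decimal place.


Zipf's law: f(r) = f(1) / r
f(1) = 825
f(16) = 825 / 16
= 51.6 occurrences


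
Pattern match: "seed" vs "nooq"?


Pattern of "seed": [0, 1, 1, 2]
Pattern of "nooq": [0, 1, 1, 2]
Patterns match
Same pattern = Yes


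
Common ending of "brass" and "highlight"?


Word 1: "brass"
Word 2: "highlight"
Comparing from end:
  Pos -1: 's' != 't' (stop)
LCS = "" (length 0)


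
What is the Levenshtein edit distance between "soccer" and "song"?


Word 1: "soccer" (length 6)
Word 2: "song" (length 4)
One optimal edit sequence (insert/delete/substitute each cost 1):
  1. keep 's'
  2. keep 'o'
  3. delete 'c'  (+1)
  4. delete 'c'  (+1)
  5. substitute 'e' -> 'n'  (+1)
  6. substitute 'r' -> 'g'  (+1)
Total edit operations: 4
Edit distance = 4


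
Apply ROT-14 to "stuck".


Word: "stuck"
Shift: 14
Each letter → (letter + shift) mod 26:
  's' (18) + 14 = 6 → 'g'
  't' (19) + 14 = 7 → 'h'
  'u' (20) + 14 = 8 → 'i'
  'c' (2) + 14 = 16 → 'q'
  'k' (10) + 14 = 24 → 'y'
Result = "ghiqy"


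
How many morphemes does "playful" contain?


Word: "playful"
Morphemes: play / -ful
Each morpheme carries meaning
= 2 morphemes


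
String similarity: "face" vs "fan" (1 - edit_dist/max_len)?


Word 1: "face" (length 4)
Word 2: "fan" (length 3)
One optimal edit sequence:
  1. keep 'f'
  2. keep 'a'
  3. delete 'c'  (+1)
  4. substitute 'e' -> 'n'  (+1)
Edit distance = 2
Max length = max(4, 3) = 4
Similarity = 1 - 2/4
= 0.5000


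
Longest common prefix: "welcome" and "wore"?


Word 1: "welcome"
Word 2: "wore"
Comparing from start:
  Pos 0: 'w' == 'w'
  Pos 1: 'e' != 'o' (stop)
LCP = "w" (length 1)


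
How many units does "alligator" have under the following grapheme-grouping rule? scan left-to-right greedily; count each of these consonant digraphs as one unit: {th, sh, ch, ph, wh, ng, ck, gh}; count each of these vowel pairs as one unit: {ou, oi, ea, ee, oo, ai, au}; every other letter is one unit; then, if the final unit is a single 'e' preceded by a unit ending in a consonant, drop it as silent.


Word: "alligator" (9 letters)
Left-to-right scan:
  [1] 'a' (letter)
  [2] 'l' (letter)
  [3] 'l' (letter)
  [4] 'i' (letter)
  [5] 'g' (letter)
  [6] 'a' (letter)
  [7] 't' (letter)
  [8] 'o' (letter)
  [9] 'r' (letter)
Units from scan: 9
Sound units = 9 units


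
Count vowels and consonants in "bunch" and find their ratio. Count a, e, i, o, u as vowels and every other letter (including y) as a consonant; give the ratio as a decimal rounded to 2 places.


Word: "bunch"
Vowels (a,e,i,o,u): 1
Consonants: 4
Ratio = 1/4
= 0.25


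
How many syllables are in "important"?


Word: "important"
Syllable breakdown: im-por-tant
Counting: 3 parts
= 3 syllables


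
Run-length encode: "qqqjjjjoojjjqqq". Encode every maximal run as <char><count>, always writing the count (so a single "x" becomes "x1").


String: "qqqjjjjoojjjqqq"
Scanning for consecutive runs:
  'q' x 3
  'j' x 4
  'o' x 2
  'j' x 3
  'q' x 3
RLE = "q3j4o2j3q3"


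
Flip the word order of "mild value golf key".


Original: "mild value golf key"
Words (1..n): mild | value | golf | key
Reversed (n..1): key | golf | value | mild
Result = "key golf value mild"


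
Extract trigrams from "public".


Word: "public" (length 6)
Number of trigrams = 6 - 3 + 1 = 4
  Position 0: "pub"
  Position 1: "ubl"
  Position 2: "bli"
  Position 3: "lic"
Trigrams = "pub", "ubl", "bli", "lic"


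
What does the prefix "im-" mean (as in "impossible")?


Prefix: im-
Example: impossible (im- + possible)
Meaning = not / into


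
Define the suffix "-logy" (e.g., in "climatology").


Suffix: -logy
As in: climatology -> climate + -logy, with a spelling change
Meaning = study of


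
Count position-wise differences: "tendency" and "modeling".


Comparing character by character (same length = 8):
  Pos 0: 't' vs 'm' !=
  Pos 1: 'e' vs 'o' !=
  Pos 2: 'n' vs 'd' !=
  Pos 3: 'd' vs 'e' !=
  Pos 4: 'e' vs 'l' !=
  Pos 5: 'n' vs 'i' !=
  Pos 6: 'c' vs 'n' !=
  Pos 7: 'y' vs 'g' !=
Hamming distance = 8


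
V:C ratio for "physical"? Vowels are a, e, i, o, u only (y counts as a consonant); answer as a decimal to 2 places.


Word: "physical"
Vowels (a,e,i,o,u): 2
Consonants: 6
Ratio = 2/6
= 0.33


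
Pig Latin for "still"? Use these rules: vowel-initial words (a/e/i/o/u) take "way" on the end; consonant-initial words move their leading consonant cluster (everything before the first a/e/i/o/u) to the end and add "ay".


Word: "still"
Starts with consonant(s) → move to end, add 'ay'
Consonant cluster: "st"
Pig Latin = "illstay"


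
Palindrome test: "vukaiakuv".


Word: "vukaiakuv"
Reversed: "vukaiakuv"
Forward == Backward? vukaiakuv == vukaiakuv
Palindrome = Yes


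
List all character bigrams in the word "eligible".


Word: "eligible" (length 8)
Number of bigrams = 8 - 2 + 1 = 7
  Position 0: "el"
  Position 1: "li"
  Position 2: "ig"
  Position 3: "gi"
  Position 4: "ib"
  Position 5: "bl"
  Position 6: "le"
Bigrams = "el", "li", "ig", "gi", "ib", "bl", "le"


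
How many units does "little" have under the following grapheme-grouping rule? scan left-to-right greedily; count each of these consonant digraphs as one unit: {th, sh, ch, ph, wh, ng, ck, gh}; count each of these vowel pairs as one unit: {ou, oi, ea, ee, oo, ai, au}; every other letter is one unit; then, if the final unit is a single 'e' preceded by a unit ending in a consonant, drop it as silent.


Word: "little" (6 letters)
Left-to-right scan:
  (1) 'l' (letter)
  (2) 'i' (letter)
  (3) 't' (letter)
  (4) 't' (letter)
  (5) 'l' (letter)
  (6) 'e' (letter)
Units from scan: 6
Final unit is 'e' after a consonant -> drop as silent (-1)
Sound units = 5 units


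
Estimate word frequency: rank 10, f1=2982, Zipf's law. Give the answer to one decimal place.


Zipf's law: f(r) = f(1) / r
f(1) = 2982
f(10) = 2982 / 10
= 298.2 occurrences


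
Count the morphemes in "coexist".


Word: "coexist"
Morphemes: co- / exist
Each morpheme carries meaning
= 2 morphemes


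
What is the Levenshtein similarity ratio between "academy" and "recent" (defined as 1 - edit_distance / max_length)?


Word 1: "academy" (length 7)
Word 2: "recent" (length 6)
One optimal edit sequence:
  1. delete 'a'  (+1)
  2. substitute 'c' -> 'r'  (+1)
  3. substitute 'a' -> 'e'  (+1)
  4. substitute 'd' -> 'c'  (+1)
  5. keep 'e'
  6. substitute 'm' -> 'n'  (+1)
  7. substitute 'y' -> 't'  (+1)
Edit distance = 6
Max length = max(7, 6) = 7
Similarity = 1 - 6/7
= 0.1429


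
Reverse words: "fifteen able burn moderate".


Original: "fifteen able burn moderate"
Words (1..n): fifteen | able | burn | moderate
Reversed (n..1): moderate | burn | able | fifteen
Result = "moderate burn able fifteen"


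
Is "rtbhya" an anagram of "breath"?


Word 1: "breath" → sorted: abehrt
Word 2: "rtbhya" → sorted: abhrty
Same letters? abehrt != abhrty
Anagram = No


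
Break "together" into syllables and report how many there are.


Word: "together"
Syllable breakdown: to · geth · er
Counting: 3 parts
= 3 syllables


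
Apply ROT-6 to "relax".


Word: "relax"
Shift: 6
Each letter → (letter + shift) mod 26:
  'r' (17) + 6 = 23 → 'x'
  'e' (4) + 6 = 10 → 'k'
  'l' (11) + 6 = 17 → 'r'
  'a' (0) + 6 = 6 → 'g'
  'x' (23) + 6 = 3 → 'd'
Result = "xkrgd"


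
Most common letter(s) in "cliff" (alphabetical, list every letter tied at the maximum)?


Word: "cliff"
Letter counts:
  'c': 1
  'f': 2
  'i': 1
  'l': 1
Maximum count = 2
Most frequent = 'f' (2 times each)


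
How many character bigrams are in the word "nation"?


Word: "nation" (length 6)
Number of 2-grams = length - 2 + 1 = 6 - 2 + 1
= 5


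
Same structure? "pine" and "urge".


Pattern of "pine": [0, 1, 2, 3]
Pattern of "urge": [0, 1, 2, 3]
Patterns match
Same pattern = Yes


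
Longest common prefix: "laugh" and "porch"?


Word 1: "laugh"
Word 2: "porch"
Comparing from start:
  Pos 0: 'l' != 'p' (stop)
LCP = "" (length 0)


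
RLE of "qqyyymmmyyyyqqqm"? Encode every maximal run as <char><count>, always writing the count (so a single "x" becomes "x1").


String: "qqyyymmmyyyyqqqm"
Scanning for consecutive runs:
  'q' x 2
  'y' x 3
  'm' x 3
  'y' x 4
  'q' x 3
  'm' x 1
RLE = "q2y3m3y4q3m1"


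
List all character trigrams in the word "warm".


Word: "warm" (length 4)
Number of trigrams = 4 - 3 + 1 = 2
  Position 0: "war"
  Position 1: "arm"
Trigrams = "war", "arm"


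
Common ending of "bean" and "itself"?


Word 1: "bean"
Word 2: "itself"
Comparing from end:
  Pos -1: 'n' != 'f' (stop)
LCS = "" (length 0)


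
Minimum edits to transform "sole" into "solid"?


Word 1: "sole" (length 4)
Word 2: "solid" (length 5)
One optimal edit sequence (insert/delete/substitute each cost 1):
  1. keep 's'
  2. keep 'o'
  3. keep 'l'
  4. insert 'i'  (+1)
  5. substitute 'e' -> 'd'  (+1)
Total edit operations: 2
Edit distance = 2


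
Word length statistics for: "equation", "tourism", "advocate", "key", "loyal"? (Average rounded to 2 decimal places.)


Lengths: "equation"=8, "tourism"=7, "advocate"=8, "key"=3, "loyal"=5
Sum = 31, Count = 5
Average = 31/5 = 6.20
= avg=6.20, min=3, max=8


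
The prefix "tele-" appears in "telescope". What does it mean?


Prefix: tele-
Example: telescope = tele- + scope
Meaning = distant


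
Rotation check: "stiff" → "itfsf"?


Word: "stiff", Candidate: "itfsf"
Method: check if candidate is substring of word+word
"stiffstiff" contains "itfsf"? No
Is rotation = No


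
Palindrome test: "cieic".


Word: "cieic"
Reversed: "cieic"
Forward == Backward? cieic == cieic
Palindrome = Yes


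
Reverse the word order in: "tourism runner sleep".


Original: "tourism runner sleep"
Words (1..n): tourism | runner | sleep
Reversed (n..1): sleep | runner | tourism
Result = "sleep runner tourism"


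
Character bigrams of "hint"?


Word: "hint" (length 4)
Number of bigrams = 4 - 2 + 1 = 3
  Position 0: "hi"
  Position 1: "in"
  Position 2: "nt"
Bigrams = "hi", "in", "nt"


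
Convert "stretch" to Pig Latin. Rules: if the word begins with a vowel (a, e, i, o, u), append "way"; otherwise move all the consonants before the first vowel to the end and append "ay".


Word: "stretch"
Starts with consonant(s) → move to end, add 'ay'
Consonant cluster: "str"
Pig Latin = "etchstray"


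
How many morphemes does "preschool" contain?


Word: "preschool"
Morphemes: pre- / school
Each morpheme carries meaning
= 2 morphemes


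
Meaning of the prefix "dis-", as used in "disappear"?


Prefix: dis-
Example: disappear (dis- + appear)
Meaning = not / opposite


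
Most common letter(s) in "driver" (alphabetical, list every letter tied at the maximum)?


Word: "driver"
Letter counts:
  'd': 1
  'e': 1
  'i': 1
  'r': 2
  'v': 1
Maximum count = 2
Most frequent = 'r' (2 times each)


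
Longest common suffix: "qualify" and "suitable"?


Word 1: "qualify"
Word 2: "suitable"
Comparing from end:
  Pos -1: 'y' != 'e' (stop)
LCS = "" (length 0)


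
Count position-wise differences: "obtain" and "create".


Comparing character by character (same length = 6):
  Pos 0: 'o' vs 'c' !=
  Pos 1: 'b' vs 'r' !=
  Pos 2: 't' vs 'e' !=
  Pos 3: 'a' vs 'a' =
  Pos 4: 'i' vs 't' !=
  Pos 5: 'n' vs 'e' !=
Hamming distance = 5


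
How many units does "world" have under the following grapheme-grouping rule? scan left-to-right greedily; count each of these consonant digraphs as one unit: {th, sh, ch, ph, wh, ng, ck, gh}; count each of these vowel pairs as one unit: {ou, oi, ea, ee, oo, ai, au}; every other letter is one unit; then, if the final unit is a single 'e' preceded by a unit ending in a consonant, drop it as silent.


Word: "world" (5 letters)
Left-to-right scan:
  (1) 'w' (letter)
  (2) 'o' (letter)
  (3) 'r' (letter)
  (4) 'l' (letter)
  (5) 'd' (letter)
Units from scan: 5
Sound units = 5 units


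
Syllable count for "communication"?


Word: "communication"
Syllable breakdown: com · mu · ni · ca · tion
Counting: 5 parts
= 5 syllables


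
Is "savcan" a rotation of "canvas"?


Word: "canvas", Candidate: "savcan"
Method: check if candidate is substring of word+word
"canvascanvas" contains "savcan"? No
Is rotation = No


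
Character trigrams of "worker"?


Word: "worker" (length 6)
Number of trigrams = 6 - 3 + 1 = 4
  Position 0: "wor"
  Position 1: "ork"
  Position 2: "rke"
  Position 3: "ker"
Trigrams = "wor", "ork", "rke", "ker"


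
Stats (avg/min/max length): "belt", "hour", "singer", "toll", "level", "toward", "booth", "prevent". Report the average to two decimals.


Lengths: "belt"=4, "hour"=4, "singer"=6, "toll"=4, "level"=5, "toward"=6, "booth"=5, "prevent"=7
Sum = 41, Count = 8
Average = 41/8 = 5.13
= avg=5.13, min=4, max=7


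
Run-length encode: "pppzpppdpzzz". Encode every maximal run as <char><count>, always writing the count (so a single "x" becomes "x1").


String: "pppzpppdpzzz"
Scanning for consecutive runs:
  'p' x 3
  'z' x 1
  'p' x 3
  'd' x 1
  'p' x 1
  'z' x 3
RLE = "p3z1p3d1p1z3"


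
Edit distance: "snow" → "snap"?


Word 1: "snow" (length 4)
Word 2: "snap" (length 4)
One optimal edit sequence (insert/delete/substitute each cost 1):
  1. keep 's'
  2. keep 'n'
  3. substitute 'o' -> 'a'  (+1)
  4. substitute 'w' -> 'p'  (+1)
Total edit operations: 2
Edit distance = 2


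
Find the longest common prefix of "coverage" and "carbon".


Word 1: "coverage"
Word 2: "carbon"
Comparing from start:
  Pos 0: 'c' == 'c'
  Pos 1: 'o' != 'a' (stop)
LCP = "c" (length 1)


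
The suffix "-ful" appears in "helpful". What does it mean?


Suffix: -ful
As in: helpful -> help + -ful
Meaning = full of


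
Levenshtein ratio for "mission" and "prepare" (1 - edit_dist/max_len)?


Word 1: "mission" (length 7)
Word 2: "prepare" (length 7)
One optimal edit sequence:
  1. substitute 'm' -> 'p'  (+1)
  2. substitute 'i' -> 'r'  (+1)
  3. substitute 's' -> 'e'  (+1)
  4. substitute 's' -> 'p'  (+1)
  5. substitute 'i' -> 'a'  (+1)
  6. substitute 'o' -> 'r'  (+1)
  7. substitute 'n' -> 'e'  (+1)
Edit distance = 7
Max length = max(7, 7) = 7
Similarity = 1 - 7/7
= 0.0000


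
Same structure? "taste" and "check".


Pattern of "taste": [0, 1, 2, 0, 3]
Pattern of "check": [0, 1, 2, 0, 3]
Patterns match
Same pattern = Yes


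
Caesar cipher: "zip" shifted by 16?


Word: "zip"
Shift: 16
Each letter → (letter + shift) mod 26:
  'z' (25) + 16 = 15 → 'p'
  'i' (8) + 16 = 24 → 'y'
  'p' (15) + 16 = 5 → 'f'
Result = "pyf"


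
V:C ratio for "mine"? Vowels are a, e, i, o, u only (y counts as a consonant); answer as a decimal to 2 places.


Word: "mine"
Vowels (a,e,i,o,u): 2
Consonants: 2
Ratio = 2/2
= 1.00


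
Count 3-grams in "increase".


Word: "increase" (length 8)
Number of 3-grams = length - 3 + 1 = 8 - 3 + 1
= 6


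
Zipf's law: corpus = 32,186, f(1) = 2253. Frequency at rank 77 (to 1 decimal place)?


Zipf's law: f(r) = f(1) / r
f(1) = 2253
f(77) = 2253 / 77
= 29.3 occurrences


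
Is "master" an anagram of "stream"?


Word 1: "stream" → sorted: aemrst
Word 2: "master" → sorted: aemrst
Same letters? aemrst == aemrst
Anagram = Yes


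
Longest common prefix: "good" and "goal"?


Word 1: "good"
Word 2: "goal"
Comparing from start:
  Pos 0: 'g' == 'g'
  Pos 1: 'o' == 'o'
  Pos 2: 'o' != 'a' (stop)
LCP = "go" (length 2)


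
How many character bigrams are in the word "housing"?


Word: "housing" (length 7)
Number of 2-grams = length - 2 + 1 = 7 - 2 + 1
= 6


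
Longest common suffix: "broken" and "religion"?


Word 1: "broken"
Word 2: "religion"
Comparing from end:
  Pos -1: 'n' == 'n'
  Pos -2: 'e' != 'o' (stop)
LCS = "n" (length 1)


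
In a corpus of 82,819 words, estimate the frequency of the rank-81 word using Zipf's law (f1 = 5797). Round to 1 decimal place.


Zipf's law: f(r) = f(1) / r
f(1) = 5797
f(81) = 5797 / 81
= 71.6 occurrences


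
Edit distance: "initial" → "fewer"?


Word 1: "initial" (length 7)
Word 2: "fewer" (length 5)
One optimal edit sequence (insert/delete/substitute each cost 1):
  1. delete 'i'  (+1)
  2. delete 'n'  (+1)
  3. substitute 'i' -> 'f'  (+1)
  4. substitute 't' -> 'e'  (+1)
  5. substitute 'i' -> 'w'  (+1)
  6. substitute 'a' -> 'e'  (+1)
  7. substitute 'l' -> 'r'  (+1)
Total edit operations: 7
Edit distance = 7


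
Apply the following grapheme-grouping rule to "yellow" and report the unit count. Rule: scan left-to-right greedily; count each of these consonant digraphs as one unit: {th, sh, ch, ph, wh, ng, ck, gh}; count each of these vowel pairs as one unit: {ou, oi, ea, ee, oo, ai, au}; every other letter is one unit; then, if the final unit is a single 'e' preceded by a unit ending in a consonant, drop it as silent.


Word: "yellow" (6 letters)
Left-to-right scan:
  [1] 'y' (letter)
  [2] 'e' (letter)
  [3] 'l' (letter)
  [4] 'l' (letter)
  [5] 'o' (letter)
  [6] 'w' (letter)
Units from scan: 6
Sound units = 6 units


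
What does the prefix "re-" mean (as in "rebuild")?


Prefix: re-
As in: rebuild -> re- + build
Meaning = again


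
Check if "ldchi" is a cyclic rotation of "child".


Word: "child", Candidate: "ldchi"
Method: check if candidate is substring of word+word
"childchild" contains "ldchi"? Yes
Is rotation = Yes


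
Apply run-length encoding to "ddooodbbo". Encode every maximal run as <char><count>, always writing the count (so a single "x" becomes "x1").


String: "ddooodbbo"
Scanning for consecutive runs:
  'd' x 2
  'o' x 3
  'd' x 1
  'b' x 2
  'o' x 1
RLE = "d2o3d1b2o1"


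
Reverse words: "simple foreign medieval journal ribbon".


Original: "simple foreign medieval journal ribbon"
Words (1..n): simple | foreign | medieval | journal | ribbon
Reversed (n..1): ribbon | journal | medieval | foreign | simple
Result = "ribbon journal medieval foreign simple"


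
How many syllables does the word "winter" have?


Word: "winter"
Syllable breakdown: win | ter
Counting: 2 parts
= 2 syllables


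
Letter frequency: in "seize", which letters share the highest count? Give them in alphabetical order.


Word: "seize"
Letter counts:
  'e': 2
  'i': 1
  's': 1
  'z': 1
Maximum count = 2
Most frequent = 'e' (2 times each)


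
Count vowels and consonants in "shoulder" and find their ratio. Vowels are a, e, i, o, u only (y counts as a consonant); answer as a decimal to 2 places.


Word: "shoulder"
Vowels (a,e,i,o,u): 3
Consonants: 5
Ratio = 3/5
= 0.60


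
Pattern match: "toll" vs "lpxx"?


Pattern of "toll": [0, 1, 2, 2]
Pattern of "lpxx": [0, 1, 2, 2]
Patterns match
Same pattern = Yes


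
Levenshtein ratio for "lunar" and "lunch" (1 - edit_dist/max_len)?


Word 1: "lunar" (length 5)
Word 2: "lunch" (length 5)
One optimal edit sequence:
  1. keep 'l'
  2. keep 'u'
  3. keep 'n'
  4. substitute 'a' -> 'c'  (+1)
  5. substitute 'r' -> 'h'  (+1)
Edit distance = 2
Max length = max(5, 5) = 5
Similarity = 1 - 2/5
= 0.6000


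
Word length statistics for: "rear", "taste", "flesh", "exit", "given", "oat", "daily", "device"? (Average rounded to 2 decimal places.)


Lengths: "rear"=4, "taste"=5, "flesh"=5, "exit"=4, "given"=5, "oat"=3, "daily"=5, "device"=6
Sum = 37, Count = 8
Average = 37/8 = 4.63
= avg=4.63, min=3, max=6


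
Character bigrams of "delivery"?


Word: "delivery" (length 8)
Number of bigrams = 8 - 2 + 1 = 7
  Position 0: "de"
  Position 1: "el"
  Position 2: "li"
  Position 3: "iv"
  Position 4: "ve"
  Position 5: "er"
  Position 6: "ry"
Bigrams = "de", "el", "li", "iv", "ve", "er", "ry"


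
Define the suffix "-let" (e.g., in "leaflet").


Suffix: -let
Example: leaflet (leaf + -let)
Meaning = small


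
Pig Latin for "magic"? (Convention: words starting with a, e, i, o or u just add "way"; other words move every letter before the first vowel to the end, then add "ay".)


Word: "magic"
Starts with consonant(s) → move to end, add 'ay'
Consonant cluster: "m"
Pig Latin = "agicmay"


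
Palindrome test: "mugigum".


Word: "mugigum"
Reversed: "mugigum"
Forward == Backward? mugigum == mugigum
Palindrome = Yes


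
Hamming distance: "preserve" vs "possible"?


Comparing character by character (same length = 8):
  Pos 0: 'p' vs 'p' =
  Pos 1: 'r' vs 'o' !=
  Pos 2: 'e' vs 's' !=
  Pos 3: 's' vs 's' =
  Pos 4: 'e' vs 'i' !=
  Pos 5: 'r' vs 'b' !=
  Pos 6: 'v' vs 'l' !=
  Pos 7: 'e' vs 'e' =
Hamming distance = 5


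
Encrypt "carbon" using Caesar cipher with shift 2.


Word: "carbon"
Shift: 2
Each letter → (letter + shift) mod 26:
  'c' (2) + 2 = 4 → 'e'
  'a' (0) + 2 = 2 → 'c'
  'r' (17) + 2 = 19 → 't'
  'b' (1) + 2 = 3 → 'd'
  'o' (14) + 2 = 16 → 'q'
  'n' (13) + 2 = 15 → 'p'
Result = "ectdqp"
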